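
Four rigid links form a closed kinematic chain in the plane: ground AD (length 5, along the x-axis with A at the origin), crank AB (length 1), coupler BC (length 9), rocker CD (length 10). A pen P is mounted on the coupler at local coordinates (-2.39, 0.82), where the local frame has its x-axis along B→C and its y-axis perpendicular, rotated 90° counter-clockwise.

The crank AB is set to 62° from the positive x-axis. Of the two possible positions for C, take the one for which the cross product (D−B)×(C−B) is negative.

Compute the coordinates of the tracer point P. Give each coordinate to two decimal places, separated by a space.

A=(0,0), D=(5.00,0)
B = A + 1.00·(cos62°, sin62°) = (0.4695, 0.8829)
|BD| = 4.6158
circle(B,9.00) ∩ circle(D,10.00): a=0.2497, h=8.9965
  candidates: C₊=(2.4355,9.6656) cross=41.526; C₋=(-1.0064,-7.9952) cross=-41.526
  mode - wants cross < 0 → take C=(-1.0064,-7.9952) (cross=-41.526)
ex = (C−B)/|BC| = (-0.1640,-0.9865); ey = (0.9865,-0.1640)
P = B + -2.39·ex + 0.82·ey = (1.6703,3.1061)

1.67 3.11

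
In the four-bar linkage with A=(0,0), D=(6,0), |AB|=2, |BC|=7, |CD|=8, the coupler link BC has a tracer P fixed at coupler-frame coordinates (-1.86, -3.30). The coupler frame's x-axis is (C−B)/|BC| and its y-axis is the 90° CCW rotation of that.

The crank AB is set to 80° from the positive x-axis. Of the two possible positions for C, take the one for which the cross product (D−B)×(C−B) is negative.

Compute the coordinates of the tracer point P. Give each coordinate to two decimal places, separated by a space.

A=(0,0), D=(6.00,0)
B = A + 2.00·(cos80°, sin80°) = (0.3473, 1.9696)
|BD| = 5.9860
circle(B,7.00) ∩ circle(D,8.00): a=1.7401, h=6.7803
  candidates: C₊=(4.2214,7.7998) cross=40.587; C₋=(-0.2405,-5.0057) cross=-40.587
  mode - wants cross < 0 → take C=(-0.2405,-5.0057) (cross=-40.587)
ex = (C−B)/|BC| = (-0.0840,-0.9965); ey = (0.9965,-0.0840)
P = B + -1.86·ex + -3.30·ey = (-2.7849,4.1001)

-2.78 4.10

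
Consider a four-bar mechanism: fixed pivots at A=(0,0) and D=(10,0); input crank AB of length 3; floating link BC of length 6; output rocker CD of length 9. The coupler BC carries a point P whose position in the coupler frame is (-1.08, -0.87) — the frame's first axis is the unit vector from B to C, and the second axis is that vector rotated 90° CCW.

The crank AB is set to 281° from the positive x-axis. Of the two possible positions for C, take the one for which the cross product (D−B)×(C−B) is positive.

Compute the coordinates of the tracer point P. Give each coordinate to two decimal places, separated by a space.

A=(0,0), D=(10.00,0)
B = A + 3.00·(cos281°, sin281°) = (0.5724, -2.9449)
|BD| = 9.8768
circle(B,6.00) ∩ circle(D,9.00): a=2.6603, h=5.3780
  candidates: C₊=(1.5083,2.9817) cross=53.117; C₋=(4.7153,-7.2850) cross=-53.117
  mode + wants cross > 0 → take C=(1.5083,2.9817) (cross=53.117)
ex = (C−B)/|BC| = (0.1560,0.9878); ey = (-0.9878,0.1560)
P = B + -1.08·ex + -0.87·ey = (1.2633,-4.1474)

1.26 -4.15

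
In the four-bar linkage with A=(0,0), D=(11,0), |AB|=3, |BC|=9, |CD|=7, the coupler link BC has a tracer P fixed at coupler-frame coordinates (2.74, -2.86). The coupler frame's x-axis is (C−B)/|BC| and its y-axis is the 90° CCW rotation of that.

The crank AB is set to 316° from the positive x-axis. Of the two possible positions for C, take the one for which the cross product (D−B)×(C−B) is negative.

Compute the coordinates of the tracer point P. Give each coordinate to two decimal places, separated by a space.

A=(0,0), D=(11.00,0)
B = A + 3.00·(cos316°, sin316°) = (2.1580, -2.0840)
|BD| = 9.0842
circle(B,9.00) ∩ circle(D,7.00): a=6.3034, h=6.4239
  candidates: C₊=(6.8196,5.6147) cross=58.357; C₋=(9.7670,-6.8906) cross=-58.357
  mode - wants cross < 0 → take C=(9.7670,-6.8906) (cross=-58.357)
ex = (C−B)/|BC| = (0.8454,-0.5341); ey = (0.5341,0.8454)
P = B + 2.74·ex + -2.86·ey = (2.9471,-5.9653)

2.95 -5.97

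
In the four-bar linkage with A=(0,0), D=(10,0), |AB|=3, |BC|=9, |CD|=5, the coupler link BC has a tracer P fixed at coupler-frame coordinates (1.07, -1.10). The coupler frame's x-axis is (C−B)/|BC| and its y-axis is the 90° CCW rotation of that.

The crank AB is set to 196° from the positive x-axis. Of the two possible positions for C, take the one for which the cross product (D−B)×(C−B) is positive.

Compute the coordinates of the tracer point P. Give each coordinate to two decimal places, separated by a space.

A=(0,0), D=(10.00,0)
B = A + 3.00·(cos196°, sin196°) = (-2.8838, -0.8269)
|BD| = 12.9103
circle(B,9.00) ∩ circle(D,5.00): a=8.6240, h=2.5744
  candidates: C₊=(5.5576,2.2945) cross=33.236; C₋=(5.8874,-2.8436) cross=-33.236
  mode + wants cross > 0 → take C=(5.5576,2.2945) (cross=33.236)
ex = (C−B)/|BC| = (0.9379,0.3468); ey = (-0.3468,0.9379)
P = B + 1.07·ex + -1.10·ey = (-1.4987,-1.4875)

-1.50 -1.49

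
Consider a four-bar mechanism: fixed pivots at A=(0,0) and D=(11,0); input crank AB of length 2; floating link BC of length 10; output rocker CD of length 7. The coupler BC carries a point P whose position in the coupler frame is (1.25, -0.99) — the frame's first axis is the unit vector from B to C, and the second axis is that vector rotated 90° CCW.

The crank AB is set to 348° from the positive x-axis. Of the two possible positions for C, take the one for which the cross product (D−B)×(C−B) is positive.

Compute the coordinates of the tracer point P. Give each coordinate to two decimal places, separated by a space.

3.54 -0.22

A=(0,0), D=(11.00,0)
B = A + 2.00·(cos348°, sin348°) = (1.9563, -0.4158)
|BD| = 9.0533
circle(B,10.00) ∩ circle(D,7.00): a=7.3433, h=6.7879
  candidates: C₊=(8.9801,6.7022) cross=61.453; C₋=(9.6036,-6.8593) cross=-61.453
  mode + wants cross > 0 → take C=(8.9801,6.7022) (cross=61.453)
ex = (C−B)/|BC| = (0.7024,0.7118); ey = (-0.7118,0.7024)
P = B + 1.25·ex + -0.99·ey = (3.5390,-0.2214)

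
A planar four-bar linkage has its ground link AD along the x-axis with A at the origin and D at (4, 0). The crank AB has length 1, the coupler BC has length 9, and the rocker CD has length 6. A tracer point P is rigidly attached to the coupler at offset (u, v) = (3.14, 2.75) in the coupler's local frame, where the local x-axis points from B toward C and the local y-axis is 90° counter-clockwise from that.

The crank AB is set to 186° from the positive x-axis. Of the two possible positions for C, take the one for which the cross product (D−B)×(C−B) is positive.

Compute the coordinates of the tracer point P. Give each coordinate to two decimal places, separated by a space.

-0.37 4.02

A=(0,0), D=(4.00,0)
B = A + 1.00·(cos186°, sin186°) = (-0.9945, -0.1045)
|BD| = 4.9956
circle(B,9.00) ∩ circle(D,6.00): a=7.0018, h=5.6547
  candidates: C₊=(5.8874,5.6954) cross=28.249; C₋=(6.1240,-5.6115) cross=-28.249
  mode + wants cross > 0 → take C=(5.8874,5.6954) (cross=28.249)
ex = (C−B)/|BC| = (0.7647,0.6444); ey = (-0.6444,0.7647)
P = B + 3.14·ex + 2.75·ey = (-0.3657,4.0218)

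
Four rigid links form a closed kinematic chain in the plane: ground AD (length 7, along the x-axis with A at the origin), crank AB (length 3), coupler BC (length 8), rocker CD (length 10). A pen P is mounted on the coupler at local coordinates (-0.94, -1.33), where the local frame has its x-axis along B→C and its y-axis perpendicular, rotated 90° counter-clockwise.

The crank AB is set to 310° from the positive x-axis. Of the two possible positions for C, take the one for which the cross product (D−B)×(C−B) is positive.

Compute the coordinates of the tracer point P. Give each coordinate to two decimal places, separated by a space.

A=(0,0), D=(7.00,0)
B = A + 3.00·(cos310°, sin310°) = (1.9284, -2.2981)
|BD| = 5.5680
circle(B,8.00) ∩ circle(D,10.00): a=-0.4487, h=7.9874
  candidates: C₊=(-1.7771,4.7920) cross=44.474; C₋=(4.8163,-9.7587) cross=-44.474
  mode + wants cross > 0 → take C=(-1.7771,4.7920) (cross=44.474)
ex = (C−B)/|BC| = (-0.4632,0.8863); ey = (-0.8863,-0.4632)
P = B + -0.94·ex + -1.33·ey = (3.5425,-2.5152)

3.54 -2.52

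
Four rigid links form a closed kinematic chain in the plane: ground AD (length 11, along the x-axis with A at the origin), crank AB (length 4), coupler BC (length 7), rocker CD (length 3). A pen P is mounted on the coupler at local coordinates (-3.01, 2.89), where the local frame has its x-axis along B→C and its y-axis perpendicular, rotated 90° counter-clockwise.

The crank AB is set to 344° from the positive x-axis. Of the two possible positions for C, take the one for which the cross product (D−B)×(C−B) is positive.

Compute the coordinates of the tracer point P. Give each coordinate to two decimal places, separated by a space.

A=(0,0), D=(11.00,0)
B = A + 4.00·(cos344°, sin344°) = (3.8450, -1.1025)
|BD| = 7.2394
circle(B,7.00) ∩ circle(D,3.00): a=6.3824, h=2.8750
  candidates: C₊=(9.7151,2.7109) cross=20.813; C₋=(10.5908,-2.9720) cross=-20.813
  mode + wants cross > 0 → take C=(9.7151,2.7109) (cross=20.813)
ex = (C−B)/|BC| = (0.8386,0.5448); ey = (-0.5448,0.8386)
P = B + -3.01·ex + 2.89·ey = (-0.2535,-0.3188)

-0.25 -0.32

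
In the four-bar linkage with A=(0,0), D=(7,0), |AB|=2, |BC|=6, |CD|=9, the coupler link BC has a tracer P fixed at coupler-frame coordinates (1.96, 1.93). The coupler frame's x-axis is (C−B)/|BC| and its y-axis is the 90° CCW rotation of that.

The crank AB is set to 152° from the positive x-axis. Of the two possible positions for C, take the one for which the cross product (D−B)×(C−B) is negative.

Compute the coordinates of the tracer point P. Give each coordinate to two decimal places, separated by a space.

A=(0,0), D=(7.00,0)
B = A + 2.00·(cos152°, sin152°) = (-1.7659, 0.9389)
|BD| = 8.8160
circle(B,6.00) ∩ circle(D,9.00): a=1.8559, h=5.7058
  candidates: C₊=(0.6871,6.4146) cross=50.302; C₋=(-0.5283,-4.9320) cross=-50.302
  mode - wants cross < 0 → take C=(-0.5283,-4.9320) (cross=-50.302)
ex = (C−B)/|BC| = (0.2063,-0.9785); ey = (0.9785,0.2063)
P = B + 1.96·ex + 1.93·ey = (0.5269,-0.5808)

0.53 -0.58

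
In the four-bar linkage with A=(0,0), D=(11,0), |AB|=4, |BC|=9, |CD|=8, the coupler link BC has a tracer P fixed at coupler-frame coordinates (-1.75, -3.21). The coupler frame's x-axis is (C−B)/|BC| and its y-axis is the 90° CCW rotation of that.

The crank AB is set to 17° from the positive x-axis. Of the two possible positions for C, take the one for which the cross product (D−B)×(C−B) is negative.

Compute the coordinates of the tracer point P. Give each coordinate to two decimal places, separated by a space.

0.19 1.53

A=(0,0), D=(11.00,0)
B = A + 4.00·(cos17°, sin17°) = (3.8252, 1.1695)
|BD| = 7.2695
circle(B,9.00) ∩ circle(D,8.00): a=4.8040, h=7.6106
  candidates: C₊=(9.7910,7.9081) cross=55.325; C₋=(7.3423,-7.1149) cross=-55.325
  mode - wants cross < 0 → take C=(7.3423,-7.1149) (cross=-55.325)
ex = (C−B)/|BC| = (0.3908,-0.9205); ey = (0.9205,0.3908)
P = B + -1.75·ex + -3.21·ey = (0.1866,1.5259)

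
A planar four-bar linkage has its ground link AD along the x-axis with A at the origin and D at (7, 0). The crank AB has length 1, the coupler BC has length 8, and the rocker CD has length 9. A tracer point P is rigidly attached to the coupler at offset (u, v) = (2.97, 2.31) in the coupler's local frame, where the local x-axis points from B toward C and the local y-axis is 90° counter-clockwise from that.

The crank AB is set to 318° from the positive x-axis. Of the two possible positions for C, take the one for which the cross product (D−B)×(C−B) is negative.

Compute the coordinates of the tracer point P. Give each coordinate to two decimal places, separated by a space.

3.90 -2.72

A=(0,0), D=(7.00,0)
B = A + 1.00·(cos318°, sin318°) = (0.7431, -0.6691)
|BD| = 6.2925
circle(B,8.00) ∩ circle(D,9.00): a=1.7955, h=7.7959
  candidates: C₊=(1.6994,7.2735) cross=49.056; C₋=(3.3574,-8.2299) cross=-49.056
  mode - wants cross < 0 → take C=(3.3574,-8.2299) (cross=-49.056)
ex = (C−B)/|BC| = (0.3268,-0.9451); ey = (0.9451,0.3268)
P = B + 2.97·ex + 2.31·ey = (3.8969,-2.7212)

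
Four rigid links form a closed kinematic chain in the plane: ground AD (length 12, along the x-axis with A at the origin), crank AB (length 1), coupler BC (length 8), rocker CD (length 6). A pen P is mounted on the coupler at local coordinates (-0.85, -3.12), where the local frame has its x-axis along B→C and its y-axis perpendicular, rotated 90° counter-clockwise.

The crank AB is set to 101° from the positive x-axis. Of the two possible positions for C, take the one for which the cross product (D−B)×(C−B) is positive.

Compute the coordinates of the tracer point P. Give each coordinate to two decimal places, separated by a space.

0.09 -2.24

A=(0,0), D=(12.00,0)
B = A + 1.00·(cos101°, sin101°) = (-0.1908, 0.9816)
|BD| = 12.2303
circle(B,8.00) ∩ circle(D,6.00): a=7.2598, h=3.3608
  candidates: C₊=(7.3153,3.7489) cross=41.103; C₋=(6.7759,-2.9510) cross=-41.103
  mode + wants cross > 0 → take C=(7.3153,3.7489) (cross=41.103)
ex = (C−B)/|BC| = (0.9383,0.3459); ey = (-0.3459,0.9383)
P = B + -0.85·ex + -3.12·ey = (0.0909,-2.2398)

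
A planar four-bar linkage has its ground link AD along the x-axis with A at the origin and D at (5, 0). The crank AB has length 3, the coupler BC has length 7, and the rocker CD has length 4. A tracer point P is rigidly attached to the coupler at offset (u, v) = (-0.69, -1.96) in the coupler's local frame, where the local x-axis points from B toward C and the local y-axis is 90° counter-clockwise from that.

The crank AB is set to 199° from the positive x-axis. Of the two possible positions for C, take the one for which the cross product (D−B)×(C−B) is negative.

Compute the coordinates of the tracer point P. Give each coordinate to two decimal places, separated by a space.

A=(0,0), D=(5.00,0)
B = A + 3.00·(cos199°, sin199°) = (-2.8366, -0.9767)
|BD| = 7.8972
circle(B,7.00) ∩ circle(D,4.00): a=6.0379, h=3.5416
  candidates: C₊=(2.7170,3.2845) cross=27.969; C₋=(3.5931,-3.7444) cross=-27.969
  mode - wants cross < 0 → take C=(3.5931,-3.7444) (cross=-27.969)
ex = (C−B)/|BC| = (0.9185,-0.3954); ey = (0.3954,0.9185)
P = B + -0.69·ex + -1.96·ey = (-4.2453,-2.5042)

-4.25 -2.50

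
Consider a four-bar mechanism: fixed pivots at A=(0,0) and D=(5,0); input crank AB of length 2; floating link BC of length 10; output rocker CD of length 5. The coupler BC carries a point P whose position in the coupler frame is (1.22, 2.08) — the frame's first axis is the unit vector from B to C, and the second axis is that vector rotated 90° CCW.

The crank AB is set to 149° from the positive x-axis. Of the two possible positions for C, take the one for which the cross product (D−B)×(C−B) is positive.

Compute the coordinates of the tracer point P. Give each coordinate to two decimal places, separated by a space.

-1.20 3.39

A=(0,0), D=(5.00,0)
B = A + 2.00·(cos149°, sin149°) = (-1.7143, 1.0301)
|BD| = 6.7929
circle(B,10.00) ∩ circle(D,5.00): a=8.9169, h=4.5264
  candidates: C₊=(7.7859,4.1520) cross=30.747; C₋=(6.4131,-4.7962) cross=-30.747
  mode + wants cross > 0 → take C=(7.7859,4.1520) (cross=30.747)
ex = (C−B)/|BC| = (0.9500,0.3122); ey = (-0.3122,0.9500)
P = B + 1.22·ex + 2.08·ey = (-1.2047,3.3870)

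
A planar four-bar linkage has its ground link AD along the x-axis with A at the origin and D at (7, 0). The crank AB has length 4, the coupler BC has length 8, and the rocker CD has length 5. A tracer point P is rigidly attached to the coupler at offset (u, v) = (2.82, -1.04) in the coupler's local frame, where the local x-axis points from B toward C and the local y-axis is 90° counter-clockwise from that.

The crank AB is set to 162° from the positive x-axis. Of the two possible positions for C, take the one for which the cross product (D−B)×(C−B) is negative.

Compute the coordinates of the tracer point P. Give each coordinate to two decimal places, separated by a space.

A=(0,0), D=(7.00,0)
B = A + 4.00·(cos162°, sin162°) = (-3.8042, 1.2361)
|BD| = 10.8747
circle(B,8.00) ∩ circle(D,5.00): a=7.2305, h=3.4234
  candidates: C₊=(3.7685,3.8155) cross=37.229; C₋=(2.9903,-2.9870) cross=-37.229
  mode - wants cross < 0 → take C=(2.9903,-2.9870) (cross=-37.229)
ex = (C−B)/|BC| = (0.8493,-0.5279); ey = (0.5279,0.8493)
P = B + 2.82·ex + -1.04·ey = (-1.9582,-1.1359)

-1.96 -1.14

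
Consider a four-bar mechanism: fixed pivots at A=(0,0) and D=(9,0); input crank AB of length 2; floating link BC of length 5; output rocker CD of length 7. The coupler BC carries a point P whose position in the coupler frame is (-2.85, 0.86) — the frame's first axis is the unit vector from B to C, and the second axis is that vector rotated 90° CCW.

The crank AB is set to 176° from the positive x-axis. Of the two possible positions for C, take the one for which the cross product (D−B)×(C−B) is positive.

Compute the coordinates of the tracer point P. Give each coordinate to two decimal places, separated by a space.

A=(0,0), D=(9.00,0)
B = A + 2.00·(cos176°, sin176°) = (-1.9951, 0.1395)
|BD| = 10.9960
circle(B,5.00) ∩ circle(D,7.00): a=4.4067, h=2.3624
  candidates: C₊=(2.4412,2.4458) cross=25.977; C₋=(2.3812,-2.2786) cross=-25.977
  mode + wants cross > 0 → take C=(2.4412,2.4458) (cross=25.977)
ex = (C−B)/|BC| = (0.8873,0.4613); ey = (-0.4613,0.8873)
P = B + -2.85·ex + 0.86·ey = (-4.9205,-0.4120)

-4.92 -0.41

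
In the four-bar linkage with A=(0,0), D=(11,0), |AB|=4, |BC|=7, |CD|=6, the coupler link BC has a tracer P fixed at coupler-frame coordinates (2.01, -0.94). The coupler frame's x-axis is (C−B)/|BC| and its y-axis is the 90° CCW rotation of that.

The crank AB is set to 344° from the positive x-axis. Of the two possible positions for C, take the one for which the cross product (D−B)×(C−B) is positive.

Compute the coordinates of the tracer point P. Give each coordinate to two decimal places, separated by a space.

5.70 0.12

A=(0,0), D=(11.00,0)
B = A + 4.00·(cos344°, sin344°) = (3.8450, -1.1025)
|BD| = 7.2394
circle(B,7.00) ∩ circle(D,6.00): a=4.5176, h=5.3471
  candidates: C₊=(7.4956,4.8702) cross=38.710; C₋=(9.1243,-5.6993) cross=-38.710
  mode + wants cross > 0 → take C=(7.4956,4.8702) (cross=38.710)
ex = (C−B)/|BC| = (0.5215,0.8533); ey = (-0.8533,0.5215)
P = B + 2.01·ex + -0.94·ey = (5.6953,0.1223)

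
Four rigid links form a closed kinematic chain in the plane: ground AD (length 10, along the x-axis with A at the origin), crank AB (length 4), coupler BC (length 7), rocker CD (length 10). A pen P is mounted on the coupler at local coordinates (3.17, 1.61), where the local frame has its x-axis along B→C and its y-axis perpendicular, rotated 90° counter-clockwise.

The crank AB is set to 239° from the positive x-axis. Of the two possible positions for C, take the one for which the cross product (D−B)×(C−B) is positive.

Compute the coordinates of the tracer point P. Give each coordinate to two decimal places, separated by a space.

-2.40 0.11

A=(0,0), D=(10.00,0)
B = A + 4.00·(cos239°, sin239°) = (-2.0602, -3.4287)
|BD| = 12.5381
circle(B,7.00) ∩ circle(D,10.00): a=4.2352, h=5.5734
  candidates: C₊=(0.4895,3.0905) cross=69.880; C₋=(3.5377,-7.6315) cross=-69.880
  mode + wants cross > 0 → take C=(0.4895,3.0905) (cross=69.880)
ex = (C−B)/|BC| = (0.3642,0.9313); ey = (-0.9313,0.3642)
P = B + 3.17·ex + 1.61·ey = (-2.4049,0.1100)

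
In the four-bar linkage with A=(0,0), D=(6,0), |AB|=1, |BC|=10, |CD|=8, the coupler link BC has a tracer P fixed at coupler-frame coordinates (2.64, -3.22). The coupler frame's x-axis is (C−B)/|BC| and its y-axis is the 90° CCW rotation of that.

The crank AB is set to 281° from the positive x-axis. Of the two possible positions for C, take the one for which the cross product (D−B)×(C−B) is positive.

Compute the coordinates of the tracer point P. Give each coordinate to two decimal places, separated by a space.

A=(0,0), D=(6.00,0)
B = A + 1.00·(cos281°, sin281°) = (0.1908, -0.9816)
|BD| = 5.8915
circle(B,10.00) ∩ circle(D,8.00): a=6.0010, h=7.9993
  candidates: C₊=(4.7751,7.9057) cross=47.128; C₋=(7.4407,-7.8692) cross=-47.128
  mode + wants cross > 0 → take C=(4.7751,7.9057) (cross=47.128)
ex = (C−B)/|BC| = (0.4584,0.8887); ey = (-0.8887,0.4584)
P = B + 2.64·ex + -3.22·ey = (4.2628,-0.1115)

4.26 -0.11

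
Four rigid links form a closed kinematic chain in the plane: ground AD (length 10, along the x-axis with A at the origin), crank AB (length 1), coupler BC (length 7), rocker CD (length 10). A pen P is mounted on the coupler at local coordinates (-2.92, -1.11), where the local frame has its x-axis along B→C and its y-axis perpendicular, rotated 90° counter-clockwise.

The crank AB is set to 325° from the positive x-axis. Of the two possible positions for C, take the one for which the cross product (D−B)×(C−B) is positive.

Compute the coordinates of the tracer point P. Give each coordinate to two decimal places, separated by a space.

A=(0,0), D=(10.00,0)
B = A + 1.00·(cos325°, sin325°) = (0.8192, -0.5736)
|BD| = 9.1987
circle(B,7.00) ∩ circle(D,10.00): a=1.8273, h=6.7573
  candidates: C₊=(2.2215,6.2845) cross=62.159; C₋=(3.0642,-7.2038) cross=-62.159
  mode + wants cross > 0 → take C=(2.2215,6.2845) (cross=62.159)
ex = (C−B)/|BC| = (0.2003,0.9797); ey = (-0.9797,0.2003)
P = B + -2.92·ex + -1.11·ey = (1.3217,-3.6568)

1.32 -3.66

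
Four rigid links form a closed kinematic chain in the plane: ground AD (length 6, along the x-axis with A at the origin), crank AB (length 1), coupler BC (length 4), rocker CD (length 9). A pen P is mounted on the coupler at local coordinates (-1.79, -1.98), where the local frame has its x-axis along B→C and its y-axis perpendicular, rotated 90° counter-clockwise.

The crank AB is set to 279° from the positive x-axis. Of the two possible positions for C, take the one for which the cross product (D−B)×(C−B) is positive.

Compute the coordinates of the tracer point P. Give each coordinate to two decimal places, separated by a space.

2.81 -0.68

A=(0,0), D=(6.00,0)
B = A + 1.00·(cos279°, sin279°) = (0.1564, -0.9877)
|BD| = 5.9264
circle(B,4.00) ∩ circle(D,9.00): a=-2.5207, h=3.1058
  candidates: C₊=(-2.8466,1.6546) cross=18.407; C₋=(-1.8114,-4.4702) cross=-18.407
  mode + wants cross > 0 → take C=(-2.8466,1.6546) (cross=18.407)
ex = (C−B)/|BC| = (-0.7508,0.6606); ey = (-0.6606,-0.7508)
P = B + -1.79·ex + -1.98·ey = (2.8082,-0.6836)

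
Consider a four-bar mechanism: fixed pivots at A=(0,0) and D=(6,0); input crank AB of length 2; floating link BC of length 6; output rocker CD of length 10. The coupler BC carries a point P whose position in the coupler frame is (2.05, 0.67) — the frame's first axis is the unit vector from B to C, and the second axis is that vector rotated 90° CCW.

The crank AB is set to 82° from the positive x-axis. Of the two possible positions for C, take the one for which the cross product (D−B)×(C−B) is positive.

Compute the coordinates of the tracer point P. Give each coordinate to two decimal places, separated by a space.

A=(0,0), D=(6.00,0)
B = A + 2.00·(cos82°, sin82°) = (0.2783, 1.9805)
|BD| = 6.0547
circle(B,6.00) ∩ circle(D,10.00): a=-2.2577, h=5.5590
  candidates: C₊=(-0.0368,7.9723) cross=33.658; C₋=(-3.6736,-2.5341) cross=-33.658
  mode + wants cross > 0 → take C=(-0.0368,7.9723) (cross=33.658)
ex = (C−B)/|BC| = (-0.0525,0.9986); ey = (-0.9986,-0.0525)
P = B + 2.05·ex + 0.67·ey = (-0.4984,3.9925)

-0.50 3.99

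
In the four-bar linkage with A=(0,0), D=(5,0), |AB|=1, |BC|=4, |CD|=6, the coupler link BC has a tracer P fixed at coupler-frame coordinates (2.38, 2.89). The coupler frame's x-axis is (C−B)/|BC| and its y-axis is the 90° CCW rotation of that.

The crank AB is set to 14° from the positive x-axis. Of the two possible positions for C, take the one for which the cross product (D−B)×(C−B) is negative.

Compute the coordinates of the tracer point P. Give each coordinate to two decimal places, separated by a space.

A=(0,0), D=(5.00,0)
B = A + 1.00·(cos14°, sin14°) = (0.9703, 0.2419)
|BD| = 4.0370
circle(B,4.00) ∩ circle(D,6.00): a=-0.4586, h=3.9736
  candidates: C₊=(0.7506,4.2359) cross=16.041; C₋=(0.2744,-3.6971) cross=-16.041
  mode - wants cross < 0 → take C=(0.2744,-3.6971) (cross=-16.041)
ex = (C−B)/|BC| = (-0.1740,-0.9847); ey = (0.9847,-0.1740)
P = B + 2.38·ex + 2.89·ey = (3.4021,-2.6046)

3.40 -2.60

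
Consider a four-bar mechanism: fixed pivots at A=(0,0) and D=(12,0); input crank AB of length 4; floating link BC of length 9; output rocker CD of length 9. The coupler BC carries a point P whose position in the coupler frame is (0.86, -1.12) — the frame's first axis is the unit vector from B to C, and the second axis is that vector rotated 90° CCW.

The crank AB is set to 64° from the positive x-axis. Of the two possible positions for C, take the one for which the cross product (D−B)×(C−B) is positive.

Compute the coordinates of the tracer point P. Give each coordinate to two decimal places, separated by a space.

A=(0,0), D=(12.00,0)
B = A + 4.00·(cos64°, sin64°) = (1.7535, 3.5952)
|BD| = 10.8589
circle(B,9.00) ∩ circle(D,9.00): a=5.4295, h=7.1778
  candidates: C₊=(9.2532,8.5706) cross=77.943; C₋=(4.5003,-4.9754) cross=-77.943
  mode + wants cross > 0 → take C=(9.2532,8.5706) (cross=77.943)
ex = (C−B)/|BC| = (0.8333,0.5528); ey = (-0.5528,0.8333)
P = B + 0.86·ex + -1.12·ey = (3.0893,3.1373)

3.09 3.14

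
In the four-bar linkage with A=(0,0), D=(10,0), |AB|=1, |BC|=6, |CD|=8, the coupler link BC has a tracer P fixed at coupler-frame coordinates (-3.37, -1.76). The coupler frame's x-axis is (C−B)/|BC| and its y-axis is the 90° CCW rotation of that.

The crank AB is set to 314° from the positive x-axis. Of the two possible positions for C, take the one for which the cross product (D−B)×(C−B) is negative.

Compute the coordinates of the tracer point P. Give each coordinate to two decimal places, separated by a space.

A=(0,0), D=(10.00,0)
B = A + 1.00·(cos314°, sin314°) = (0.6947, -0.7193)
|BD| = 9.3331
circle(B,6.00) ∩ circle(D,8.00): a=3.1665, h=5.0964
  candidates: C₊=(3.4590,4.6059) cross=47.565; C₋=(4.2446,-5.5565) cross=-47.565
  mode - wants cross < 0 → take C=(4.2446,-5.5565) (cross=-47.565)
ex = (C−B)/|BC| = (0.5916,-0.8062); ey = (0.8062,0.5916)
P = B + -3.37·ex + -1.76·ey = (-2.7181,0.9562)

-2.72 0.96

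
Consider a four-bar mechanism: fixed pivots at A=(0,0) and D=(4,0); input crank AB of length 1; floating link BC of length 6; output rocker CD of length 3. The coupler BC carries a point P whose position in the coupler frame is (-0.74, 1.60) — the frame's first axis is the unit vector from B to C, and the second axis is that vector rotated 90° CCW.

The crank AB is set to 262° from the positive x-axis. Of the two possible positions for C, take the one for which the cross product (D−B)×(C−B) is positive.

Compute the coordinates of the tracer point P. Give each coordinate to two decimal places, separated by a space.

-1.75 -0.28

A=(0,0), D=(4.00,0)
B = A + 1.00·(cos262°, sin262°) = (-0.1392, -0.9903)
|BD| = 4.2560
circle(B,6.00) ∩ circle(D,3.00): a=5.3000, h=2.8125
  candidates: C₊=(4.3610,2.9782) cross=11.970; C₋=(5.6698,-2.4924) cross=-11.970
  mode + wants cross > 0 → take C=(4.3610,2.9782) (cross=11.970)
ex = (C−B)/|BC| = (0.7500,0.6614); ey = (-0.6614,0.7500)
P = B + -0.74·ex + 1.60·ey = (-1.7524,-0.2797)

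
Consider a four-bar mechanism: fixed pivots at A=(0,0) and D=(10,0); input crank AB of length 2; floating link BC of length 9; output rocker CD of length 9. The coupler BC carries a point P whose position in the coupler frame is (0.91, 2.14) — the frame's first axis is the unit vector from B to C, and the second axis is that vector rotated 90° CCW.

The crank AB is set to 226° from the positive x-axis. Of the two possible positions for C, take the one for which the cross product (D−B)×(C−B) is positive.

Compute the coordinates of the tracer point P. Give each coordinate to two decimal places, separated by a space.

-2.71 0.48

A=(0,0), D=(10.00,0)
B = A + 2.00·(cos226°, sin226°) = (-1.3893, -1.4387)
|BD| = 11.4798
circle(B,9.00) ∩ circle(D,9.00): a=5.7399, h=6.9321
  candidates: C₊=(3.4366,6.1581) cross=79.579; C₋=(5.1741,-7.5967) cross=-79.579
  mode + wants cross > 0 → take C=(3.4366,6.1581) (cross=79.579)
ex = (C−B)/|BC| = (0.5362,0.8441); ey = (-0.8441,0.5362)
P = B + 0.91·ex + 2.14·ey = (-2.7077,0.4769)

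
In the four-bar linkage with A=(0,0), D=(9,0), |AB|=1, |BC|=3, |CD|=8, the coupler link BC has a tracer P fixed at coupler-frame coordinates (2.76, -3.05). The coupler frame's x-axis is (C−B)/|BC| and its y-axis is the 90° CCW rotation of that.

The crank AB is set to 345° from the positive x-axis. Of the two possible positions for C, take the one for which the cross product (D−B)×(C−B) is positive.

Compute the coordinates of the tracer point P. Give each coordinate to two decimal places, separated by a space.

A=(0,0), D=(9.00,0)
B = A + 1.00·(cos345°, sin345°) = (0.9659, -0.2588)
|BD| = 8.0382
circle(B,3.00) ∩ circle(D,8.00): a=0.5980, h=2.9398
  candidates: C₊=(1.4689,2.6987) cross=23.631; C₋=(1.6582,-3.1778) cross=-23.631
  mode + wants cross > 0 → take C=(1.4689,2.6987) (cross=23.631)
ex = (C−B)/|BC| = (0.1677,0.9858); ey = (-0.9858,0.1677)
P = B + 2.76·ex + -3.05·ey = (4.4355,1.9507)

4.44 1.95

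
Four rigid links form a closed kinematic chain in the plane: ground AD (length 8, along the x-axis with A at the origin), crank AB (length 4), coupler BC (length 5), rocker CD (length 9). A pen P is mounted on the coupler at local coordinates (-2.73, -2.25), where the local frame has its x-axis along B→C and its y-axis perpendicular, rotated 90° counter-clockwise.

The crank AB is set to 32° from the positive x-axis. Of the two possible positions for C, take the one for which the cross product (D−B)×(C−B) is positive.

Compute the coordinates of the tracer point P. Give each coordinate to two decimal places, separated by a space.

A=(0,0), D=(8.00,0)
B = A + 4.00·(cos32°, sin32°) = (3.3922, 2.1197)
|BD| = 5.0720
circle(B,5.00) ∩ circle(D,9.00): a=-2.9845, h=4.0115
  candidates: C₊=(2.3573,7.0114) cross=20.346; C₋=(-0.9957,-0.2774) cross=-20.346
  mode + wants cross > 0 → take C=(2.3573,7.0114) (cross=20.346)
ex = (C−B)/|BC| = (-0.2070,0.9783); ey = (-0.9783,-0.2070)
P = B + -2.73·ex + -2.25·ey = (6.1585,-0.0855)

6.16 -0.09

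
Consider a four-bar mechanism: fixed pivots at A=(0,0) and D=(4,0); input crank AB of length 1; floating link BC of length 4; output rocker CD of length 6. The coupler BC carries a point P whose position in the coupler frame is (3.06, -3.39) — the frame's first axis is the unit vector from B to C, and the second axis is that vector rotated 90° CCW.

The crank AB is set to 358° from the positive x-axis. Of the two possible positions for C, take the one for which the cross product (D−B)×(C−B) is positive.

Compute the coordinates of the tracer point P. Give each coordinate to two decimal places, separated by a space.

2.56 4.26

A=(0,0), D=(4.00,0)
B = A + 1.00·(cos358°, sin358°) = (0.9994, -0.0349)
|BD| = 3.0008
circle(B,4.00) ∩ circle(D,6.00): a=-1.8320, h=3.5558
  candidates: C₊=(-0.8739,3.4993) cross=10.670; C₋=(-0.7912,-3.6118) cross=-10.670
  mode + wants cross > 0 → take C=(-0.8739,3.4993) (cross=10.670)
ex = (C−B)/|BC| = (-0.4683,0.8836); ey = (-0.8836,-0.4683)
P = B + 3.06·ex + -3.39·ey = (2.5616,4.2564)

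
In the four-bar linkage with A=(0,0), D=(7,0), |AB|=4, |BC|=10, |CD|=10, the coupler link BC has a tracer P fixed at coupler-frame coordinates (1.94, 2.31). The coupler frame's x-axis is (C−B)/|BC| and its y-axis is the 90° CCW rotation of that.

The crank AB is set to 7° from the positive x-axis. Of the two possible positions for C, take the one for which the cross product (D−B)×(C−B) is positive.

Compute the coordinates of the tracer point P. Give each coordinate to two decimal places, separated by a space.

2.37 3.05

A=(0,0), D=(7.00,0)
B = A + 4.00·(cos7°, sin7°) = (3.9702, 0.4875)
|BD| = 3.0688
circle(B,10.00) ∩ circle(D,10.00): a=1.5344, h=9.8816
  candidates: C₊=(7.0548,9.9998) cross=30.324; C₋=(3.9154,-9.5124) cross=-30.324
  mode + wants cross > 0 → take C=(7.0548,9.9998) (cross=30.324)
ex = (C−B)/|BC| = (0.3085,0.9512); ey = (-0.9512,0.3085)
P = B + 1.94·ex + 2.31·ey = (2.3712,3.0454)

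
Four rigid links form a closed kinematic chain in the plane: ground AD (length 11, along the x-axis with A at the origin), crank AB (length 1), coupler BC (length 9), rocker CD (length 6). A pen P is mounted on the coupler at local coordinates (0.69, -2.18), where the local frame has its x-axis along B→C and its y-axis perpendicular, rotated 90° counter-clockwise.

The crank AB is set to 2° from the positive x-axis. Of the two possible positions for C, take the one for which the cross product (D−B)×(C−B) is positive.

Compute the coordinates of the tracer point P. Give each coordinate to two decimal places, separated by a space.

2.84 -1.32

A=(0,0), D=(11.00,0)
B = A + 1.00·(cos2°, sin2°) = (0.9994, 0.0349)
|BD| = 10.0007
circle(B,9.00) ∩ circle(D,6.00): a=7.2502, h=5.3324
  candidates: C₊=(8.2681,5.3420) cross=53.328; C₋=(8.2309,-5.3228) cross=-53.328
  mode + wants cross > 0 → take C=(8.2681,5.3420) (cross=53.328)
ex = (C−B)/|BC| = (0.8076,0.5897); ey = (-0.5897,0.8076)
P = B + 0.69·ex + -2.18·ey = (2.8422,-1.3189)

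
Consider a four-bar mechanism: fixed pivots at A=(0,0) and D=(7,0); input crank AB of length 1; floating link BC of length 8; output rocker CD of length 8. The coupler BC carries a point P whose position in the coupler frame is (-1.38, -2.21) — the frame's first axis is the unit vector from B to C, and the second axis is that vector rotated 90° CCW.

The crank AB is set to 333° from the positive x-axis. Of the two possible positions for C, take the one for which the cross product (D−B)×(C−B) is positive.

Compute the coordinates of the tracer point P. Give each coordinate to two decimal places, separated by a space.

2.56 -2.46

A=(0,0), D=(7.00,0)
B = A + 1.00·(cos333°, sin333°) = (0.8910, -0.4540)
|BD| = 6.1258
circle(B,8.00) ∩ circle(D,8.00): a=3.0629, h=7.3904
  candidates: C₊=(3.3978,7.1431) cross=45.273; C₋=(4.4932,-7.5971) cross=-45.273
  mode + wants cross > 0 → take C=(3.3978,7.1431) (cross=45.273)
ex = (C−B)/|BC| = (0.3133,0.9496); ey = (-0.9496,0.3133)
P = B + -1.38·ex + -2.21·ey = (2.5573,-2.4570)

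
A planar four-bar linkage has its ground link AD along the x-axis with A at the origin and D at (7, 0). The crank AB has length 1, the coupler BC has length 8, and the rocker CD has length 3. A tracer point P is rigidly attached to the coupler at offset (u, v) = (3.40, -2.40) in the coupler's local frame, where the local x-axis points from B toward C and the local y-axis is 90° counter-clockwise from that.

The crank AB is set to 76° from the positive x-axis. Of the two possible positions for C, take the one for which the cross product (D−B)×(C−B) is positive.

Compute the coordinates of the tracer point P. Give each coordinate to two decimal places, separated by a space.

A=(0,0), D=(7.00,0)
B = A + 1.00·(cos76°, sin76°) = (0.2419, 0.9703)
|BD| = 6.8274
circle(B,8.00) ∩ circle(D,3.00): a=7.4416, h=2.9365
  candidates: C₊=(8.0253,2.8194) cross=20.048; C₋=(7.1907,-2.9939) cross=-20.048
  mode + wants cross > 0 → take C=(8.0253,2.8194) (cross=20.048)
ex = (C−B)/|BC| = (0.9729,0.2311); ey = (-0.2311,0.9729)
P = B + 3.40·ex + -2.40·ey = (4.1046,-0.5789)

4.10 -0.58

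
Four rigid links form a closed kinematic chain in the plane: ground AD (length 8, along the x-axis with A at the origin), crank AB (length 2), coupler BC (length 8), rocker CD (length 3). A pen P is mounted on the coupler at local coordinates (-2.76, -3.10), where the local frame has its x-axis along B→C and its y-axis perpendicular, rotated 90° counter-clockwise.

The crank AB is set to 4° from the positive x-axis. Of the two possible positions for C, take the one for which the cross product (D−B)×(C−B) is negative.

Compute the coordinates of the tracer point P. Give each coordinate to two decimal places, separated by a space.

-1.66 -1.83

A=(0,0), D=(8.00,0)
B = A + 2.00·(cos4°, sin4°) = (1.9951, 0.1395)
|BD| = 6.0065
circle(B,8.00) ∩ circle(D,3.00): a=7.5816, h=2.5532
  candidates: C₊=(9.6340,2.5160) cross=15.336; C₋=(9.5154,-2.5891) cross=-15.336
  mode - wants cross < 0 → take C=(9.5154,-2.5891) (cross=-15.336)
ex = (C−B)/|BC| = (0.9400,-0.3411); ey = (0.3411,0.9400)
P = B + -2.76·ex + -3.10·ey = (-1.6567,-1.8332)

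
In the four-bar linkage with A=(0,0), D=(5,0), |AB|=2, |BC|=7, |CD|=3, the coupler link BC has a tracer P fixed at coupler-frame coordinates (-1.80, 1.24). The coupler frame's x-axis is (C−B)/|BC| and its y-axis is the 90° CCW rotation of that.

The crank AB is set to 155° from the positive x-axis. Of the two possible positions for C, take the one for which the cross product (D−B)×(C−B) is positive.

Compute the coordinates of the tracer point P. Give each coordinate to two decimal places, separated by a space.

A=(0,0), D=(5.00,0)
B = A + 2.00·(cos155°, sin155°) = (-1.8126, 0.8452)
|BD| = 6.8648
circle(B,7.00) ∩ circle(D,3.00): a=6.3458, h=2.9548
  candidates: C₊=(4.8487,2.9962) cross=20.284; C₋=(4.1211,-2.8684) cross=-20.284
  mode + wants cross > 0 → take C=(4.8487,2.9962) (cross=20.284)
ex = (C−B)/|BC| = (0.9516,0.3073); ey = (-0.3073,0.9516)
P = B + -1.80·ex + 1.24·ey = (-3.9066,1.4721)

-3.91 1.47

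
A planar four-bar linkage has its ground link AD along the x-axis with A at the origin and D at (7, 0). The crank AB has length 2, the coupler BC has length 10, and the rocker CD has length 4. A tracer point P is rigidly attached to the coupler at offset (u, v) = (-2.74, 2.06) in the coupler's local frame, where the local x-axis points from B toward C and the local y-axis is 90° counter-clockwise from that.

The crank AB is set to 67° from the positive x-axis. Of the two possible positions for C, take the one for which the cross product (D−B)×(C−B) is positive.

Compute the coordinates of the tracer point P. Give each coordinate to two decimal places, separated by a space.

-1.85 4.04

A=(0,0), D=(7.00,0)
B = A + 2.00·(cos67°, sin67°) = (0.7815, 1.8410)
|BD| = 6.4853
circle(B,10.00) ∩ circle(D,4.00): a=9.7188, h=2.3547
  candidates: C₊=(10.7689,1.3399) cross=15.271; C₋=(9.4320,-3.1757) cross=-15.271
  mode + wants cross > 0 → take C=(10.7689,1.3399) (cross=15.271)
ex = (C−B)/|BC| = (0.9987,-0.0501); ey = (0.0501,0.9987)
P = B + -2.74·ex + 2.06·ey = (-1.8519,4.0357)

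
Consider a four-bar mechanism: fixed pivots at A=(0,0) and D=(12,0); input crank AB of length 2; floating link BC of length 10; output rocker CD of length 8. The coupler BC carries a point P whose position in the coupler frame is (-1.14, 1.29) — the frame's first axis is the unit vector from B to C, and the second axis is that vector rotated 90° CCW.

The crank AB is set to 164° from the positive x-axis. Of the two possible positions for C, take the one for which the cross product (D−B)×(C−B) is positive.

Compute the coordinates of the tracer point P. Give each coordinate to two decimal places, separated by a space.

-3.57 1.04

A=(0,0), D=(12.00,0)
B = A + 2.00·(cos164°, sin164°) = (-1.9225, 0.5513)
|BD| = 13.9334
circle(B,10.00) ∩ circle(D,8.00): a=8.2586, h=5.6388
  candidates: C₊=(6.5527,5.8589) cross=78.568; C₋=(6.1065,-5.4099) cross=-78.568
  mode + wants cross > 0 → take C=(6.5527,5.8589) (cross=78.568)
ex = (C−B)/|BC| = (0.8475,0.5308); ey = (-0.5308,0.8475)
P = B + -1.14·ex + 1.29·ey = (-3.5734,1.0395)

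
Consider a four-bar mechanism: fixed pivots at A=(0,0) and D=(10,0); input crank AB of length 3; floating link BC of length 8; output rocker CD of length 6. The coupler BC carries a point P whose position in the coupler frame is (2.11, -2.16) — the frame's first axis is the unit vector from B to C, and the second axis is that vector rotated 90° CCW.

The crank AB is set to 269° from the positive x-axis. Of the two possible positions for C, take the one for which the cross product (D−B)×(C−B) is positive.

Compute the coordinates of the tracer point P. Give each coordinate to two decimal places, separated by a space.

2.95 -2.70

A=(0,0), D=(10.00,0)
B = A + 3.00·(cos269°, sin269°) = (-0.0524, -2.9995)
|BD| = 10.4903
circle(B,8.00) ∩ circle(D,6.00): a=6.5797, h=4.5505
  candidates: C₊=(4.9515,3.2423) cross=47.736; C₋=(7.5538,-5.4787) cross=-47.736
  mode + wants cross > 0 → take C=(4.9515,3.2423) (cross=47.736)
ex = (C−B)/|BC| = (0.6255,0.7802); ey = (-0.7802,0.6255)
P = B + 2.11·ex + -2.16·ey = (2.9527,-2.7043)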